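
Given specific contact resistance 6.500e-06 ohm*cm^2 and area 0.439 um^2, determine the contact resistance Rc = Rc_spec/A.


Step 1: Convert area to cm^2: 0.439 um^2 = 4.3900e-09 cm^2
Step 2: Rc = Rc_spec / A = 6.500e-06 / 4.3900e-09
Step 3: Rc = 1.48e+03 ohms

1.48e+03


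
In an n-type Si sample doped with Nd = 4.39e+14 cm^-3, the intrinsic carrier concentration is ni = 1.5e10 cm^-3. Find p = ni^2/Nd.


Step 1: Since Nd >> ni, n ≈ Nd = 4.39e+14 cm^-3
Step 2: p = ni^2 / n = (1.5e10)^2 / 4.39e+14
Step 3: p = 2.25e20 / 4.39e+14 = 5.13e+05 cm^-3

5.13e+05


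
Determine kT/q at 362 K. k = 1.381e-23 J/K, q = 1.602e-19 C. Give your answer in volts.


Step 1: kT = 1.381e-23 * 362 = 4.99922e-21 J
Step 2: Vt = kT/q = 4.99922e-21 / 1.602e-19
Step 3: Vt = 0.03121 V

0.03121


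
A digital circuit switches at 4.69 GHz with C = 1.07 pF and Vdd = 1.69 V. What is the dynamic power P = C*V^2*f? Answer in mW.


Step 1: V^2 = 1.69^2 = 2.8561 V^2
Step 2: P = C*V^2*f = 1.07e-12 F * 2.8561 * 4.69e9 Hz
Step 3: P = 1.433276663e-02 W
Step 4: P = 14.333 mW

14.333


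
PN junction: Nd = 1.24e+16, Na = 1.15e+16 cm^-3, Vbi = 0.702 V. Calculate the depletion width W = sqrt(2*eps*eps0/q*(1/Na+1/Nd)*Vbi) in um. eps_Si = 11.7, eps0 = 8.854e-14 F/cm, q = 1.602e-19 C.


Step 1: 1/Na + 1/Nd = 1/1.15e+16 + 1/1.24e+16 = 1.67602e-16
Step 2: 2*eps*eps0/q = 2*11.7*8.854e-14/1.602e-19 = 1.293281e+07
Step 3: W^2 = 1.293281e+07 * 1.67602e-16 * 0.702 = 1.52163e-09
Step 4: W = sqrt(1.52163e-09) = 3.901e-05 cm = 0.3901 um

0.3901


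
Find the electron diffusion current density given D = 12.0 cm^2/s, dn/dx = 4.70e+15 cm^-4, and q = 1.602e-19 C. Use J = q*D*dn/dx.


Step 1: J = q * D * (dn/dx)
Step 2: J = 1.602e-19 * 12.0 * 4.70e+15
Step 3: J = 9.04e-03 A/cm^2

9.04e-03


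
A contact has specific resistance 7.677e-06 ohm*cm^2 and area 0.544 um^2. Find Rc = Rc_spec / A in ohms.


Step 1: Convert area to cm^2: 0.544 um^2 = 5.4400e-09 cm^2
Step 2: Rc = Rc_spec / A = 7.677e-06 / 5.4400e-09
Step 3: Rc = 1.41e+03 ohms

1.41e+03


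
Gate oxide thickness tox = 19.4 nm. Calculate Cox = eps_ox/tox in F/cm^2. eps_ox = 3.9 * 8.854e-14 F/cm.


Step 1: eps_ox = 3.9 * 8.854e-14 = 3.45306e-13 F/cm
Step 2: tox in cm = 19.4 nm * 1e-7 = 1.9400e-06 cm
Step 3: Cox = 3.45306e-13 / 1.9400e-06 = 1.78e-07 F/cm^2

1.78e-07


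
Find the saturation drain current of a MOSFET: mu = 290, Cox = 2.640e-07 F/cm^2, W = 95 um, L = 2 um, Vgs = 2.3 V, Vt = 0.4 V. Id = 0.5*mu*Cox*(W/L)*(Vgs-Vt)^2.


Step 1: Overdrive voltage Vov = Vgs - Vt = 2.3 - 0.4 = 1.9 V
Step 2: W/L = 95/2 = 47.5
Step 3: Id = 0.5 * 290 * 2.640e-07 * 47.5 * 1.9^2
Step 4: Id = 6.56e-03 A

6.56e-03


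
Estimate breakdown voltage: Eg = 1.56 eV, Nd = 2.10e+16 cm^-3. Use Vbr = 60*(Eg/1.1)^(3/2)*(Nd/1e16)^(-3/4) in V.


Step 1: Eg/1.1 = 1.56/1.1 = 1.418182
Step 2: (Eg/1.1)^1.5 = 1.418182^1.5 = 1.688877
Step 3: (Nd/1e16)^(-0.75) = (2.1)^(-0.75) = 0.573239
Step 4: Vbr = 60 * 1.688877 * 0.573239 = 58.1 V

58.1


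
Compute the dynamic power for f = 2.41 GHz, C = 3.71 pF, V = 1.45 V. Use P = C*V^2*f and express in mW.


Step 1: V^2 = 1.45^2 = 2.1025 V^2
Step 2: P = C*V^2*f = 3.71e-12 F * 2.1025 * 2.41e9 Hz
Step 3: P = 1.879866275e-02 W
Step 4: P = 18.799 mW

18.799


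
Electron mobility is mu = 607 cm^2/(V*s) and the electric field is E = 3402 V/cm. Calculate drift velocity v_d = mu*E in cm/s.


Step 1: v_d = mu * E
Step 2: v_d = 607 * 3402 = 2065014
Step 3: v_d = 2.07e+06 cm/s

2.07e+06


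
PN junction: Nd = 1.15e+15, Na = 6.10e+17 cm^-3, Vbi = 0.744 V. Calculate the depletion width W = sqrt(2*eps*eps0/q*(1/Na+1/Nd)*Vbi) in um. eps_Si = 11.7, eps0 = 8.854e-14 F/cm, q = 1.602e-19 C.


Step 1: 1/Na + 1/Nd = 1/6.10e+17 + 1/1.15e+15 = 8.71205e-16
Step 2: 2*eps*eps0/q = 2*11.7*8.854e-14/1.602e-19 = 1.293281e+07
Step 3: W^2 = 1.293281e+07 * 8.71205e-16 * 0.744 = 8.38274e-09
Step 4: W = sqrt(8.38274e-09) = 9.156e-05 cm = 0.9156 um

0.9156


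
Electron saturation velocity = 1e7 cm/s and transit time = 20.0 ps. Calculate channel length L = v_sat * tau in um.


Step 1: tau in seconds = 20.0 ps * 1e-12 = 2.0000e-11 s
Step 2: L = v_sat * tau = 1e7 * 2.0000e-11 = 2.0000e-04 cm
Step 3: L in um = 2.0000e-04 * 1e4 = 2.0 um

2.0


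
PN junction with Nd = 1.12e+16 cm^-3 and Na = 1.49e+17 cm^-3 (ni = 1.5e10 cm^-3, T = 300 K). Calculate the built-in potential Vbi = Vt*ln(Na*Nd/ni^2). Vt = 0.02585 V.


Step 1: Compute Na*Nd/ni^2 = 1.49e+17 * 1.12e+16 / (1.5e10)^2 = 7.4169e+12
Step 2: ln(7.4169e+12) = 29.6348
Step 3: Vbi = 0.02585 * 29.6348 = 0.766 V

0.766


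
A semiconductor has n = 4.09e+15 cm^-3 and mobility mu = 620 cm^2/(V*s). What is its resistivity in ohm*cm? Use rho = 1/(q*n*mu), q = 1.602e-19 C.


Step 1: sigma = q * n * mu = 1.602e-19 * 4.09e+15 * 620 = 4.06235e-01 S/cm
Step 2: rho = 1 / sigma = 1 / 4.06235e-01 = 2.462 ohm*cm

2.462


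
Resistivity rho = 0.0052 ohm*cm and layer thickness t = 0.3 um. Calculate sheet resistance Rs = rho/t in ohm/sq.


Step 1: Convert thickness to cm: t = 0.3 um = 3.0000e-05 cm
Step 2: Rs = rho / t = 0.0052 / 3.0000e-05
Step 3: Rs = 173.3 ohm/sq

173.3


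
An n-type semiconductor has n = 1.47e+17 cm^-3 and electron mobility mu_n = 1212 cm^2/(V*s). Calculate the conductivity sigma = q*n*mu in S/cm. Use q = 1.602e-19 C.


Step 1: sigma = q * n * mu
Step 2: sigma = 1.602e-19 * 1.47e+17 * 1212
Step 3: sigma = 2.854e+01 S/cm

2.854e+01


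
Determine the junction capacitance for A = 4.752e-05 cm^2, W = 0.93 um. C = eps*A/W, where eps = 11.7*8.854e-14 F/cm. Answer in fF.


Step 1: eps_Si = 11.7 * 8.854e-14 = 1.035918e-12 F/cm
Step 2: W in cm = 0.93 * 1e-4 = 9.30e-05 cm
Step 3: C = 1.035918e-12 * 4.752e-05 / 9.30e-05 = 5.293207e-13 F
Step 4: C = 529.32 fF

529.32


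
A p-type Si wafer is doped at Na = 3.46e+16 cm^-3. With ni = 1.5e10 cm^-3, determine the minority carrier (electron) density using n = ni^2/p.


Step 1: Majority hole concentration p ≈ Na = 3.46e+16 cm^-3
Step 2: n = ni^2 / Na = (1.5e10)^2 / 3.46e+16
Step 3: n = 6.50e+03 cm^-3

6.50e+03


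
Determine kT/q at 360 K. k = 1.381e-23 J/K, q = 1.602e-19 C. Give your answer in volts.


Step 1: kT = 1.381e-23 * 360 = 4.9716e-21 J
Step 2: Vt = kT/q = 4.9716e-21 / 1.602e-19
Step 3: Vt = 0.03103 V

0.03103


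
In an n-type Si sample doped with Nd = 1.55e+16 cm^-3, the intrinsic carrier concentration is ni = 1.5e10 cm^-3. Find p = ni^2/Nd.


Step 1: Since Nd >> ni, n ≈ Nd = 1.55e+16 cm^-3
Step 2: p = ni^2 / n = (1.5e10)^2 / 1.55e+16
Step 3: p = 2.25e20 / 1.55e+16 = 1.45e+04 cm^-3

1.45e+04


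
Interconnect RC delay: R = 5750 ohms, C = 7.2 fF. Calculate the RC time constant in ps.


Step 1: tau = R * C
Step 2: tau = 5750 * 7.2 fF = 5750 * 7.2e-15 F
Step 3: tau = 4.14e-11 s = 41.4 ps

41.4


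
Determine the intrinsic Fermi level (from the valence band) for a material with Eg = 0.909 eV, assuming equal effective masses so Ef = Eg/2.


Step 1: For an intrinsic semiconductor, the Fermi level sits at midgap.
Step 2: Ef = Eg / 2 = 0.909 / 2 = 0.4545 eV

0.4545


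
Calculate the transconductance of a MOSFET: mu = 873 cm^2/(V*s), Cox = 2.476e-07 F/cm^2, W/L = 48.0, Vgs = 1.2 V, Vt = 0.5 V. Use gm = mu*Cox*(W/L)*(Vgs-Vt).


Step 1: Vov = Vgs - Vt = 1.2 - 0.5 = 0.7 V
Step 2: gm = mu * Cox * (W/L) * Vov
Step 3: gm = 873 * 2.476e-07 * 48.0 * 0.7 = 7.26e-03 S

7.26e-03


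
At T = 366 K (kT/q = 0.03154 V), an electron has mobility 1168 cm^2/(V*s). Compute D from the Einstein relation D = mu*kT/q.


Step 1: D = mu * (kT/q)
Step 2: D = 1168 * 0.03154
Step 3: D = 36.84 cm^2/s

36.84


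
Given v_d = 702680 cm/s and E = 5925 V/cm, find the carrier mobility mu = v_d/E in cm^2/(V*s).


Step 1: mu = v_d / E
Step 2: mu = 702680 / 5925
Step 3: mu = 118.6 cm^2/(V*s)

118.6


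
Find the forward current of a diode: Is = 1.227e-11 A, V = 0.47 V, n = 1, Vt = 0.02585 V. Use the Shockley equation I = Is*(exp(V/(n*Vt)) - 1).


Step 1: V/(n*Vt) = 0.47/(1*0.02585) = 18.1818
Step 2: exp(18.1818) = 7.8751e+07
Step 3: I = 1.227e-11 * (7.8751e+07 - 1) = 9.66e-04 A

9.66e-04


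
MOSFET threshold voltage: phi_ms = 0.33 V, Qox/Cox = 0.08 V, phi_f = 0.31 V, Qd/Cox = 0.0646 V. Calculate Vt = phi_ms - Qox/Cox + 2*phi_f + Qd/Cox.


Step 1: Vt = phi_ms - Qox/Cox + 2*phi_f + Qd/Cox
Step 2: Vt = 0.33 - 0.08 + 2*0.31 + 0.0646
Step 3: Vt = 0.33 - 0.08 + 0.62 + 0.0646
Step 4: Vt = 0.9346 V

0.9346


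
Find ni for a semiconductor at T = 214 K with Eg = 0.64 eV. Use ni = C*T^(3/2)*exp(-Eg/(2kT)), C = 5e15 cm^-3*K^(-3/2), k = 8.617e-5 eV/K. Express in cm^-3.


Step 1: Compute kT = 8.617e-5 * 214 = 0.01844038 eV
Step 2: Exponent = -Eg/(2kT) = -0.64/(2*0.01844038) = -17.35322
Step 3: T^(3/2) = 214^1.5 = 3130.55
Step 4: ni = 5e15 * 3130.55 * exp(-17.35322) = 4.55e+11 cm^-3

4.55e+11


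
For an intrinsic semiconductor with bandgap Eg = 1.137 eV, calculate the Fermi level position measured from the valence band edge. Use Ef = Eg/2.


Step 1: For an intrinsic semiconductor, the Fermi level sits at midgap.
Step 2: Ef = Eg / 2 = 1.137 / 2 = 0.5685 eV

0.5685


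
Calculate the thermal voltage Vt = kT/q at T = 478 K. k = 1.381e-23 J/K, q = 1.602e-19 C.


Step 1: kT = 1.381e-23 * 478 = 6.60118e-21 J
Step 2: Vt = kT/q = 6.60118e-21 / 1.602e-19
Step 3: Vt = 0.04121 V

0.04121


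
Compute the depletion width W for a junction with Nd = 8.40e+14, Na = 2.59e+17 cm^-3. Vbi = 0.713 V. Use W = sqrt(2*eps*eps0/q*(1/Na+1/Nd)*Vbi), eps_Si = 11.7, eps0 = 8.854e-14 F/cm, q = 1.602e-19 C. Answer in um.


Step 1: 1/Na + 1/Nd = 1/2.59e+17 + 1/8.40e+14 = 1.19434e-15
Step 2: 2*eps*eps0/q = 2*11.7*8.854e-14/1.602e-19 = 1.293281e+07
Step 3: W^2 = 1.293281e+07 * 1.19434e-15 * 0.713 = 1.10131e-08
Step 4: W = sqrt(1.10131e-08) = 1.049e-04 cm = 1.049 um

1.049


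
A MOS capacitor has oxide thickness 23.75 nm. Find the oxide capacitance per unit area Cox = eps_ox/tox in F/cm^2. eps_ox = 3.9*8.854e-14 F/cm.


Step 1: eps_ox = 3.9 * 8.854e-14 = 3.45306e-13 F/cm
Step 2: tox in cm = 23.75 nm * 1e-7 = 2.3750e-06 cm
Step 3: Cox = 3.45306e-13 / 2.3750e-06 = 1.45e-07 F/cm^2

1.45e-07


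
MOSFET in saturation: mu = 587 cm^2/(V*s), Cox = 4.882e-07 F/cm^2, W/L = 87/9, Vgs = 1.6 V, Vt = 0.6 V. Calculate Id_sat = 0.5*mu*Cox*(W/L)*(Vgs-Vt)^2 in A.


Step 1: Overdrive voltage Vov = Vgs - Vt = 1.6 - 0.6 = 1.0 V
Step 2: W/L = 87/9 = 9.66667
Step 3: Id = 0.5 * 587 * 4.882e-07 * 9.66667 * 1.0^2
Step 4: Id = 1.39e-03 A

1.39e-03


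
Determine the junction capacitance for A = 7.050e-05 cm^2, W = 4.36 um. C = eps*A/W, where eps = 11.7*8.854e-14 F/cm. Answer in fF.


Step 1: eps_Si = 11.7 * 8.854e-14 = 1.035918e-12 F/cm
Step 2: W in cm = 4.36 * 1e-4 = 4.36e-04 cm
Step 3: C = 1.035918e-12 * 7.050e-05 / 4.36e-04 = 1.675051e-13 F
Step 4: C = 167.51 fF

167.51


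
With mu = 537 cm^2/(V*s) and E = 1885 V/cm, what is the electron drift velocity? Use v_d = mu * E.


Step 1: v_d = mu * E
Step 2: v_d = 537 * 1885 = 1012245
Step 3: v_d = 1.01e+06 cm/s

1.01e+06


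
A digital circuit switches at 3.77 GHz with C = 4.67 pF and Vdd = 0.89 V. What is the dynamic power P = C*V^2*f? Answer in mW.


Step 1: V^2 = 0.89^2 = 0.7921 V^2
Step 2: P = C*V^2*f = 4.67e-12 F * 0.7921 * 3.77e9 Hz
Step 3: P = 1.394563339e-02 W
Step 4: P = 13.946 mW

13.946


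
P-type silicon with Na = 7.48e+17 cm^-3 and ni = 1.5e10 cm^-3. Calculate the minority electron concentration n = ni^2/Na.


Step 1: Majority hole concentration p ≈ Na = 7.48e+17 cm^-3
Step 2: n = ni^2 / Na = (1.5e10)^2 / 7.48e+17
Step 3: n = 3.01e+02 cm^-3

3.01e+02


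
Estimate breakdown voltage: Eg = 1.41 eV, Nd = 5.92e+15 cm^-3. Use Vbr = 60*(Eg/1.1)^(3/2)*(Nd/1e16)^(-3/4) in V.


Step 1: Eg/1.1 = 1.41/1.1 = 1.281818
Step 2: (Eg/1.1)^1.5 = 1.281818^1.5 = 1.451241
Step 3: (Nd/1e16)^(-0.75) = (0.592)^(-0.75) = 1.481695
Step 4: Vbr = 60 * 1.451241 * 1.481695 = 129.0 V

129.0


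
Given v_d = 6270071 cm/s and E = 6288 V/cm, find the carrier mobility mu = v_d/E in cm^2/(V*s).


Step 1: mu = v_d / E
Step 2: mu = 6270071 / 6288
Step 3: mu = 997.15 cm^2/(V*s)

997.15


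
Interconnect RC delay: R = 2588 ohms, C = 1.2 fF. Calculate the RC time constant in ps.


Step 1: tau = R * C
Step 2: tau = 2588 * 1.2 fF = 2588 * 1.2e-15 F
Step 3: tau = 3.1056e-12 s = 3.1056 ps

3.1056


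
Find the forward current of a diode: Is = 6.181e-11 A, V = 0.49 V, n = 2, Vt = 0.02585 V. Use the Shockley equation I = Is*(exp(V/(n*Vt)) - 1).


Step 1: V/(n*Vt) = 0.49/(2*0.02585) = 9.4778
Step 2: exp(9.4778) = 1.3066e+04
Step 3: I = 6.181e-11 * (1.3066e+04 - 1) = 8.08e-07 A

8.08e-07


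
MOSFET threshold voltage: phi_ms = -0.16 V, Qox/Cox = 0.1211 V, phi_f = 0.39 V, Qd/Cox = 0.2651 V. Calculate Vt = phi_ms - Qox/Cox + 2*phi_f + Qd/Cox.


Step 1: Vt = phi_ms - Qox/Cox + 2*phi_f + Qd/Cox
Step 2: Vt = -0.16 - 0.1211 + 2*0.39 + 0.2651
Step 3: Vt = -0.16 - 0.1211 + 0.78 + 0.2651
Step 4: Vt = 0.764 V

0.764


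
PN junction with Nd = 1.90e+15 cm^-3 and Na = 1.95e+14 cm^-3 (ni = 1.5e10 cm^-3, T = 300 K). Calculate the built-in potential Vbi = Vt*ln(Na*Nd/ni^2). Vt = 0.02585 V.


Step 1: Compute Na*Nd/ni^2 = 1.95e+14 * 1.90e+15 / (1.5e10)^2 = 1.6467e+09
Step 2: ln(1.6467e+09) = 21.2220
Step 3: Vbi = 0.02585 * 21.2220 = 0.549 V

0.549


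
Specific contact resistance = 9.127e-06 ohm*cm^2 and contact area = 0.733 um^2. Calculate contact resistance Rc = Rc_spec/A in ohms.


Step 1: Convert area to cm^2: 0.733 um^2 = 7.3300e-09 cm^2
Step 2: Rc = Rc_spec / A = 9.127e-06 / 7.3300e-09
Step 3: Rc = 1.25e+03 ohms

1.25e+03


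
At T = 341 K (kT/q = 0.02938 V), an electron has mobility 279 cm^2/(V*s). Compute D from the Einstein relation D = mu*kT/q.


Step 1: D = mu * (kT/q)
Step 2: D = 279 * 0.02938
Step 3: D = 8.2 cm^2/s

8.2


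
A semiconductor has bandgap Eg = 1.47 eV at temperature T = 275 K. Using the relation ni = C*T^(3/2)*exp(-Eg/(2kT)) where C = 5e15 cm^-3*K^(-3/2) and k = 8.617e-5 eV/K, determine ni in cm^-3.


Step 1: Compute kT = 8.617e-5 * 275 = 0.02369675 eV
Step 2: Exponent = -Eg/(2kT) = -1.47/(2*0.02369675) = -31.01691
Step 3: T^(3/2) = 275^1.5 = 4560.36
Step 4: ni = 5e15 * 4560.36 * exp(-31.01691) = 7.72e+05 cm^-3

7.72e+05


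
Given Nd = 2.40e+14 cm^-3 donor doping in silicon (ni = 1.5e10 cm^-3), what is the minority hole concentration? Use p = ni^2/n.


Step 1: Since Nd >> ni, n ≈ Nd = 2.40e+14 cm^-3
Step 2: p = ni^2 / n = (1.5e10)^2 / 2.40e+14
Step 3: p = 2.25e20 / 2.40e+14 = 9.38e+05 cm^-3

9.38e+05


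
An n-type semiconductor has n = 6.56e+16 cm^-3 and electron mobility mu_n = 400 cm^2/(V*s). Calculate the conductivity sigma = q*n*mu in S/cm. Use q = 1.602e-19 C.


Step 1: sigma = q * n * mu
Step 2: sigma = 1.602e-19 * 6.56e+16 * 400
Step 3: sigma = 4.204e+00 S/cm

4.204e+00


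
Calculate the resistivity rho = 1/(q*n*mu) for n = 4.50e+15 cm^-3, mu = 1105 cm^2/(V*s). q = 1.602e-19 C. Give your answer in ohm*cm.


Step 1: sigma = q * n * mu = 1.602e-19 * 4.50e+15 * 1105 = 7.96595e-01 S/cm
Step 2: rho = 1 / sigma = 1 / 7.96595e-01 = 1.255 ohm*cm

1.255


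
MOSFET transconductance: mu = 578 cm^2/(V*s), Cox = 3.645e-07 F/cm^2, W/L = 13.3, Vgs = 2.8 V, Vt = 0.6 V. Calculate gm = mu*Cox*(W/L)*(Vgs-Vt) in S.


Step 1: Vov = Vgs - Vt = 2.8 - 0.6 = 2.2 V
Step 2: gm = mu * Cox * (W/L) * Vov
Step 3: gm = 578 * 3.645e-07 * 13.3 * 2.2 = 6.16e-03 S

6.16e-03


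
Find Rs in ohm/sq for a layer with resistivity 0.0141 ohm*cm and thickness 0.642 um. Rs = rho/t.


Step 1: Convert thickness to cm: t = 0.642 um = 6.4200e-05 cm
Step 2: Rs = rho / t = 0.0141 / 6.4200e-05
Step 3: Rs = 219.6 ohm/sq

219.6


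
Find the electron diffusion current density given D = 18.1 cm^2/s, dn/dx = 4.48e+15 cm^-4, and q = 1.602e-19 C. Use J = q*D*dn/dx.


Step 1: J = q * D * (dn/dx)
Step 2: J = 1.602e-19 * 18.1 * 4.48e+15
Step 3: J = 1.30e-02 A/cm^2

1.30e-02


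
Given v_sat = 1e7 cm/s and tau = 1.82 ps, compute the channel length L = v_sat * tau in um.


Step 1: tau in seconds = 1.82 ps * 1e-12 = 1.8200e-12 s
Step 2: L = v_sat * tau = 1e7 * 1.8200e-12 = 1.8200e-05 cm
Step 3: L in um = 1.8200e-05 * 1e4 = 0.182 um

0.182


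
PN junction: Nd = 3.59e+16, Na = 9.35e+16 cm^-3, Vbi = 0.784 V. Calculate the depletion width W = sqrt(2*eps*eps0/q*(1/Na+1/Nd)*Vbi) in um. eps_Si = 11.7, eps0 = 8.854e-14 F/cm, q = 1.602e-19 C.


Step 1: 1/Na + 1/Nd = 1/9.35e+16 + 1/3.59e+16 = 3.85503e-17
Step 2: 2*eps*eps0/q = 2*11.7*8.854e-14/1.602e-19 = 1.293281e+07
Step 3: W^2 = 1.293281e+07 * 3.85503e-17 * 0.784 = 3.90874e-10
Step 4: W = sqrt(3.90874e-10) = 1.977e-05 cm = 0.1977 um

0.1977


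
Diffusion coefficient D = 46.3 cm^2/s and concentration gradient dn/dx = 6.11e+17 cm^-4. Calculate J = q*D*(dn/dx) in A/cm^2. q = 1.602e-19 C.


Step 1: J = q * D * (dn/dx)
Step 2: J = 1.602e-19 * 46.3 * 6.11e+17
Step 3: J = 4.53e+00 A/cm^2

4.53e+00


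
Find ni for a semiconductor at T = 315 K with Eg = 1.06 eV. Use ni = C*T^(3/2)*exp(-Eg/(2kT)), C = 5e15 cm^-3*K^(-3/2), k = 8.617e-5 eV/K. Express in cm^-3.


Step 1: Compute kT = 8.617e-5 * 315 = 0.02714355 eV
Step 2: Exponent = -Eg/(2kT) = -1.06/(2*0.02714355) = -19.52582
Step 3: T^(3/2) = 315^1.5 = 5590.70
Step 4: ni = 5e15 * 5590.70 * exp(-19.52582) = 9.26e+10 cm^-3

9.26e+10


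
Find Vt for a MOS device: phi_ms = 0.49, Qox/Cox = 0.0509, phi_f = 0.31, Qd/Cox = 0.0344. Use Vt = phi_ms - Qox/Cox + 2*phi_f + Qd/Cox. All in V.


Step 1: Vt = phi_ms - Qox/Cox + 2*phi_f + Qd/Cox
Step 2: Vt = 0.49 - 0.0509 + 2*0.31 + 0.0344
Step 3: Vt = 0.49 - 0.0509 + 0.62 + 0.0344
Step 4: Vt = 1.0935 V

1.0935


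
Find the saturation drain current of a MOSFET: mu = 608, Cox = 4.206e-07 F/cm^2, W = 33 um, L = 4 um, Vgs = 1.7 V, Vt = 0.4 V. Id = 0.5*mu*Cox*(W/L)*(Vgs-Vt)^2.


Step 1: Overdrive voltage Vov = Vgs - Vt = 1.7 - 0.4 = 1.3 V
Step 2: W/L = 33/4 = 8.25
Step 3: Id = 0.5 * 608 * 4.206e-07 * 8.25 * 1.3^2
Step 4: Id = 1.78e-03 A

1.78e-03


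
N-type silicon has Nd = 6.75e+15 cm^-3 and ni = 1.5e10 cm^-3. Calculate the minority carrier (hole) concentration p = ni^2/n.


Step 1: Since Nd >> ni, n ≈ Nd = 6.75e+15 cm^-3
Step 2: p = ni^2 / n = (1.5e10)^2 / 6.75e+15
Step 3: p = 2.25e20 / 6.75e+15 = 3.33e+04 cm^-3

3.33e+04


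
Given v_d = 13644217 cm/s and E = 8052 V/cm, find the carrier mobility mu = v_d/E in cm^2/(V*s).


Step 1: mu = v_d / E
Step 2: mu = 13644217 / 8052
Step 3: mu = 1694.51 cm^2/(V*s)

1694.51


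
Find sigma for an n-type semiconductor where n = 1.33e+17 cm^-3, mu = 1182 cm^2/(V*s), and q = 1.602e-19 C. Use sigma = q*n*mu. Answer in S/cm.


Step 1: sigma = q * n * mu
Step 2: sigma = 1.602e-19 * 1.33e+17 * 1182
Step 3: sigma = 2.518e+01 S/cm

2.518e+01


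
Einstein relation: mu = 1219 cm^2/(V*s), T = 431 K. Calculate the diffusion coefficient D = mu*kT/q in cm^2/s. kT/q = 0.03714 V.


Step 1: D = mu * (kT/q)
Step 2: D = 1219 * 0.03714
Step 3: D = 45.27 cm^2/s

45.27


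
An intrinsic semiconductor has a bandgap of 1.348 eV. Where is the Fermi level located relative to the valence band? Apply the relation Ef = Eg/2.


Step 1: For an intrinsic semiconductor, the Fermi level sits at midgap.
Step 2: Ef = Eg / 2 = 1.348 / 2 = 0.674 eV

0.674


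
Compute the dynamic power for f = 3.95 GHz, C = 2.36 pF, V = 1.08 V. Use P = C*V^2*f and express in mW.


Step 1: V^2 = 1.08^2 = 1.1664 V^2
Step 2: P = C*V^2*f = 2.36e-12 F * 1.1664 * 3.95e9 Hz
Step 3: P = 1.08731808e-02 W
Step 4: P = 10.873 mW

10.873


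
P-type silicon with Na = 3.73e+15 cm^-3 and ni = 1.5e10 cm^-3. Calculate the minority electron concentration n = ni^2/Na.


Step 1: Majority hole concentration p ≈ Na = 3.73e+15 cm^-3
Step 2: n = ni^2 / Na = (1.5e10)^2 / 3.73e+15
Step 3: n = 6.03e+04 cm^-3

6.03e+04


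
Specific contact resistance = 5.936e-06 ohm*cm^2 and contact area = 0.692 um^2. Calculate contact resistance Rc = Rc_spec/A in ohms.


Step 1: Convert area to cm^2: 0.692 um^2 = 6.9200e-09 cm^2
Step 2: Rc = Rc_spec / A = 5.936e-06 / 6.9200e-09
Step 3: Rc = 8.58e+02 ohms

8.58e+02


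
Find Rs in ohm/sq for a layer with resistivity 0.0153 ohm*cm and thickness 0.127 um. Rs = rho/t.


Step 1: Convert thickness to cm: t = 0.127 um = 1.2700e-05 cm
Step 2: Rs = rho / t = 0.0153 / 1.2700e-05
Step 3: Rs = 1204.7 ohm/sq

1204.7


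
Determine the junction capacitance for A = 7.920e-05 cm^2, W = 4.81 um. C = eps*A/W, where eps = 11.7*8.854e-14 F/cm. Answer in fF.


Step 1: eps_Si = 11.7 * 8.854e-14 = 1.035918e-12 F/cm
Step 2: W in cm = 4.81 * 1e-4 = 4.81e-04 cm
Step 3: C = 1.035918e-12 * 7.920e-05 / 4.81e-04 = 1.705711e-13 F
Step 4: C = 170.57 fF

170.57


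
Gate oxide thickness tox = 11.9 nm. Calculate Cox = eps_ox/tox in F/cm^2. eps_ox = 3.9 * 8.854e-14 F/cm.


Step 1: eps_ox = 3.9 * 8.854e-14 = 3.45306e-13 F/cm
Step 2: tox in cm = 11.9 nm * 1e-7 = 1.1900e-06 cm
Step 3: Cox = 3.45306e-13 / 1.1900e-06 = 2.90e-07 F/cm^2

2.90e-07


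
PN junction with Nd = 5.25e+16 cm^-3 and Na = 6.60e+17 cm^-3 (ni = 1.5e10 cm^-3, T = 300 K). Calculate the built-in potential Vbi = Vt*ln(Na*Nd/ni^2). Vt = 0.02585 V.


Step 1: Compute Na*Nd/ni^2 = 6.60e+17 * 5.25e+16 / (1.5e10)^2 = 1.5400e+14
Step 2: ln(1.5400e+14) = 32.6680
Step 3: Vbi = 0.02585 * 32.6680 = 0.844 V

0.844


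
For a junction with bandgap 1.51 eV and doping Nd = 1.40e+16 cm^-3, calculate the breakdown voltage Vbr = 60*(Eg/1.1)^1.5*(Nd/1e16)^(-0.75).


Step 1: Eg/1.1 = 1.51/1.1 = 1.372727
Step 2: (Eg/1.1)^1.5 = 1.372727^1.5 = 1.608334
Step 3: (Nd/1e16)^(-0.75) = (1.4)^(-0.75) = 0.776970
Step 4: Vbr = 60 * 1.608334 * 0.776970 = 75.0 V

75.0


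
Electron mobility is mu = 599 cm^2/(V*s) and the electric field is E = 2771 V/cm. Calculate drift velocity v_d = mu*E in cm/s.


Step 1: v_d = mu * E
Step 2: v_d = 599 * 2771 = 1659829
Step 3: v_d = 1.66e+06 cm/s

1.66e+06


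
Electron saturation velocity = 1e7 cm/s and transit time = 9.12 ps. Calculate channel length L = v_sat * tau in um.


Step 1: tau in seconds = 9.12 ps * 1e-12 = 9.1200e-12 s
Step 2: L = v_sat * tau = 1e7 * 9.1200e-12 = 9.1200e-05 cm
Step 3: L in um = 9.1200e-05 * 1e4 = 0.912 um

0.912


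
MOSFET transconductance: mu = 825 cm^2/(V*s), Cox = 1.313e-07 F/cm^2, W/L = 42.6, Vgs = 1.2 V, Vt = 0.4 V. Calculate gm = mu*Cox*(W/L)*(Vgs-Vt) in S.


Step 1: Vov = Vgs - Vt = 1.2 - 0.4 = 0.8 V
Step 2: gm = mu * Cox * (W/L) * Vov
Step 3: gm = 825 * 1.313e-07 * 42.6 * 0.8 = 3.69e-03 S

3.69e-03


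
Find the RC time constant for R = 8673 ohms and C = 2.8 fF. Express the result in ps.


Step 1: tau = R * C
Step 2: tau = 8673 * 2.8 fF = 8673 * 2.8e-15 F
Step 3: tau = 2.42844e-11 s = 24.2844 ps

24.2844


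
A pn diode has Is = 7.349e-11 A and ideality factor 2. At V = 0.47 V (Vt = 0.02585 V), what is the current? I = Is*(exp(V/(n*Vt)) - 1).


Step 1: V/(n*Vt) = 0.47/(2*0.02585) = 9.0909
Step 2: exp(9.0909) = 8.8742e+03
Step 3: I = 7.349e-11 * (8.8742e+03 - 1) = 6.52e-07 A

6.52e-07


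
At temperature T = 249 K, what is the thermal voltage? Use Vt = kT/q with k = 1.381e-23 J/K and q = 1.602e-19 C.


Step 1: kT = 1.381e-23 * 249 = 3.43869e-21 J
Step 2: Vt = kT/q = 3.43869e-21 / 1.602e-19
Step 3: Vt = 0.02146 V

0.02146


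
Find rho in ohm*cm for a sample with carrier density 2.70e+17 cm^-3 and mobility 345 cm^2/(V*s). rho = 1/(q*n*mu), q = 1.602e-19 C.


Step 1: sigma = q * n * mu = 1.602e-19 * 2.70e+17 * 345 = 1.49226e+01 S/cm
Step 2: rho = 1 / sigma = 1 / 1.49226e+01 = 0.06701 ohm*cm

0.06701


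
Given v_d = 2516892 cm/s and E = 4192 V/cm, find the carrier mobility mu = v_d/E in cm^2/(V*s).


Step 1: mu = v_d / E
Step 2: mu = 2516892 / 4192
Step 3: mu = 600.4 cm^2/(V*s)

600.4


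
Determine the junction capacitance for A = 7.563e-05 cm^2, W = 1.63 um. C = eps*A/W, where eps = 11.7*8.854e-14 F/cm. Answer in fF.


Step 1: eps_Si = 11.7 * 8.854e-14 = 1.035918e-12 F/cm
Step 2: W in cm = 1.63 * 1e-4 = 1.63e-04 cm
Step 3: C = 1.035918e-12 * 7.563e-05 / 1.63e-04 = 4.806532e-13 F
Step 4: C = 480.65 fF

480.65


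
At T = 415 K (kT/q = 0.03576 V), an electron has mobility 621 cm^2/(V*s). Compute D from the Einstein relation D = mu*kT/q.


Step 1: D = mu * (kT/q)
Step 2: D = 621 * 0.03576
Step 3: D = 22.21 cm^2/s

22.21


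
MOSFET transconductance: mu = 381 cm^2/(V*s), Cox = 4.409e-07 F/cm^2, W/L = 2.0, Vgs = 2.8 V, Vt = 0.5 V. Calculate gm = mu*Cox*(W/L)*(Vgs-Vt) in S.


Step 1: Vov = Vgs - Vt = 2.8 - 0.5 = 2.3 V
Step 2: gm = mu * Cox * (W/L) * Vov
Step 3: gm = 381 * 4.409e-07 * 2.0 * 2.3 = 7.73e-04 S

7.73e-04


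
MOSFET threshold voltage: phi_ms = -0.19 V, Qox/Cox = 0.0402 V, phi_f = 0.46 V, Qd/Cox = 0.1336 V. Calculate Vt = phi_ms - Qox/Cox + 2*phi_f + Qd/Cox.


Step 1: Vt = phi_ms - Qox/Cox + 2*phi_f + Qd/Cox
Step 2: Vt = -0.19 - 0.0402 + 2*0.46 + 0.1336
Step 3: Vt = -0.19 - 0.0402 + 0.92 + 0.1336
Step 4: Vt = 0.8234 V

0.8234


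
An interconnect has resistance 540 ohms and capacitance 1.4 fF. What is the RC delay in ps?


Step 1: tau = R * C
Step 2: tau = 540 * 1.4 fF = 540 * 1.4e-15 F
Step 3: tau = 7.56e-13 s = 0.756 ps

0.756


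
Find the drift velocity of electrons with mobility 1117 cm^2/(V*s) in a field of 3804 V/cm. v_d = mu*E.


Step 1: v_d = mu * E
Step 2: v_d = 1117 * 3804 = 4249068
Step 3: v_d = 4.25e+06 cm/s

4.25e+06


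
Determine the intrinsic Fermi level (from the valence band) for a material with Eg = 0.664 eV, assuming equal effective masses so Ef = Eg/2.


Step 1: For an intrinsic semiconductor, the Fermi level sits at midgap.
Step 2: Ef = Eg / 2 = 0.664 / 2 = 0.332 eV

0.332


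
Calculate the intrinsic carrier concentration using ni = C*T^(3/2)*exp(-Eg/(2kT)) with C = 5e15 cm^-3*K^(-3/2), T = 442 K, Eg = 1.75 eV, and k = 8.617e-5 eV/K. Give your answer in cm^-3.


Step 1: Compute kT = 8.617e-5 * 442 = 0.03808714 eV
Step 2: Exponent = -Eg/(2kT) = -1.75/(2*0.03808714) = -22.97363
Step 3: T^(3/2) = 442^1.5 = 9292.52
Step 4: ni = 5e15 * 9292.52 * exp(-22.97363) = 4.90e+09 cm^-3

4.90e+09


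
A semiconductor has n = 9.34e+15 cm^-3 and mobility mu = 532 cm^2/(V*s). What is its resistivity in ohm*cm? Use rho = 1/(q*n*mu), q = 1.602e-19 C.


Step 1: sigma = q * n * mu = 1.602e-19 * 9.34e+15 * 532 = 7.96015e-01 S/cm
Step 2: rho = 1 / sigma = 1 / 7.96015e-01 = 1.256 ohm*cm

1.256


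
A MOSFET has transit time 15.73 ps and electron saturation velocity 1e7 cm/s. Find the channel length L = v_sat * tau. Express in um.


Step 1: tau in seconds = 15.73 ps * 1e-12 = 1.5730e-11 s
Step 2: L = v_sat * tau = 1e7 * 1.5730e-11 = 1.5730e-04 cm
Step 3: L in um = 1.5730e-04 * 1e4 = 1.573 um

1.573


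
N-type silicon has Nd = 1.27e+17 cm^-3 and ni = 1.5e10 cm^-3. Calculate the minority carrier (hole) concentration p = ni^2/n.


Step 1: Since Nd >> ni, n ≈ Nd = 1.27e+17 cm^-3
Step 2: p = ni^2 / n = (1.5e10)^2 / 1.27e+17
Step 3: p = 2.25e20 / 1.27e+17 = 1.77e+03 cm^-3

1.77e+03


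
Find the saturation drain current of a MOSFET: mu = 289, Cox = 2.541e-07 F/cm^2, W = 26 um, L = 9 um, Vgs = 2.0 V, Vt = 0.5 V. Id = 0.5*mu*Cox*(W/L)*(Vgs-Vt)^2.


Step 1: Overdrive voltage Vov = Vgs - Vt = 2.0 - 0.5 = 1.5 V
Step 2: W/L = 26/9 = 2.88889
Step 3: Id = 0.5 * 289 * 2.541e-07 * 2.88889 * 1.5^2
Step 4: Id = 2.39e-04 A

2.39e-04


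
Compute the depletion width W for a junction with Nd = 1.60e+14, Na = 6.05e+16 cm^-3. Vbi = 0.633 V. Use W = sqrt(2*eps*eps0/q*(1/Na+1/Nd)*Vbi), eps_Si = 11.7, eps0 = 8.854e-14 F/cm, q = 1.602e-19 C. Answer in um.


Step 1: 1/Na + 1/Nd = 1/6.05e+16 + 1/1.60e+14 = 6.26653e-15
Step 2: 2*eps*eps0/q = 2*11.7*8.854e-14/1.602e-19 = 1.293281e+07
Step 3: W^2 = 1.293281e+07 * 6.26653e-15 * 0.633 = 5.13008e-08
Step 4: W = sqrt(5.13008e-08) = 2.265e-04 cm = 2.265 um

2.265


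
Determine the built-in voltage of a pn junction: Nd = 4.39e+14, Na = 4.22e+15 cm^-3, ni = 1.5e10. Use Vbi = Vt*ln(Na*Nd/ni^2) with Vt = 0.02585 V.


Step 1: Compute Na*Nd/ni^2 = 4.22e+15 * 4.39e+14 / (1.5e10)^2 = 8.2337e+09
Step 2: ln(8.2337e+09) = 22.8315
Step 3: Vbi = 0.02585 * 22.8315 = 0.59 V

0.59


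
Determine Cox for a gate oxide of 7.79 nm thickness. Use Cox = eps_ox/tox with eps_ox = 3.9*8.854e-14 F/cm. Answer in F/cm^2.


Step 1: eps_ox = 3.9 * 8.854e-14 = 3.45306e-13 F/cm
Step 2: tox in cm = 7.79 nm * 1e-7 = 7.7900e-07 cm
Step 3: Cox = 3.45306e-13 / 7.7900e-07 = 4.43e-07 F/cm^2

4.43e-07


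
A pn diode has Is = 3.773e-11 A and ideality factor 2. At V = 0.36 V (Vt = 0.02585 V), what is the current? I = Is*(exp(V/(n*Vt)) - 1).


Step 1: V/(n*Vt) = 0.36/(2*0.02585) = 6.9632
Step 2: exp(6.9632) = 1.0570e+03
Step 3: I = 3.773e-11 * (1.0570e+03 - 1) = 3.98e-08 A

3.98e-08


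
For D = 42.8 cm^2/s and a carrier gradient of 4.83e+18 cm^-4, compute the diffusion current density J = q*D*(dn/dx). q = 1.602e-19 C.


Step 1: J = q * D * (dn/dx)
Step 2: J = 1.602e-19 * 42.8 * 4.83e+18
Step 3: J = 3.31e+01 A/cm^2

3.31e+01


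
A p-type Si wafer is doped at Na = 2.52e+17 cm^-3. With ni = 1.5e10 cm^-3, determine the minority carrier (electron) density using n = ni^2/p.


Step 1: Majority hole concentration p ≈ Na = 2.52e+17 cm^-3
Step 2: n = ni^2 / Na = (1.5e10)^2 / 2.52e+17
Step 3: n = 8.93e+02 cm^-3

8.93e+02


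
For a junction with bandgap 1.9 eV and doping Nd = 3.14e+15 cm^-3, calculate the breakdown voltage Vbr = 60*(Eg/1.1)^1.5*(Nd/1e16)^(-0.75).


Step 1: Eg/1.1 = 1.9/1.1 = 1.727273
Step 2: (Eg/1.1)^1.5 = 1.727273^1.5 = 2.270082
Step 3: (Nd/1e16)^(-0.75) = (0.314)^(-0.75) = 2.383981
Step 4: Vbr = 60 * 2.270082 * 2.383981 = 324.7 V

324.7


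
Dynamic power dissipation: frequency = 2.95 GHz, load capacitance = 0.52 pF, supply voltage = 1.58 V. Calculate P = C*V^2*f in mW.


Step 1: V^2 = 1.58^2 = 2.4964 V^2
Step 2: P = C*V^2*f = 0.52e-12 F * 2.4964 * 2.95e9 Hz
Step 3: P = 3.8294776e-03 W
Step 4: P = 3.829 mW

3.829


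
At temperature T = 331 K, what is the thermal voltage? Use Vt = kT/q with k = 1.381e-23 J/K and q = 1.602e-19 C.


Step 1: kT = 1.381e-23 * 331 = 4.57111e-21 J
Step 2: Vt = kT/q = 4.57111e-21 / 1.602e-19
Step 3: Vt = 0.02853 V

0.02853


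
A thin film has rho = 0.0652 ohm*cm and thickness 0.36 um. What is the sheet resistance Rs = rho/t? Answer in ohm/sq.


Step 1: Convert thickness to cm: t = 0.36 um = 3.6000e-05 cm
Step 2: Rs = rho / t = 0.0652 / 3.6000e-05
Step 3: Rs = 1811.1 ohm/sq

1811.1


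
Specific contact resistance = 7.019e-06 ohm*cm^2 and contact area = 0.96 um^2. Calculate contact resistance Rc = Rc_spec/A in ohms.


Step 1: Convert area to cm^2: 0.96 um^2 = 9.6000e-09 cm^2
Step 2: Rc = Rc_spec / A = 7.019e-06 / 9.6000e-09
Step 3: Rc = 7.31e+02 ohms

7.31e+02


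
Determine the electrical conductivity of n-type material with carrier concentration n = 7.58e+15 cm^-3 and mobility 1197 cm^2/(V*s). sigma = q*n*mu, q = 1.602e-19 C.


Step 1: sigma = q * n * mu
Step 2: sigma = 1.602e-19 * 7.58e+15 * 1197
Step 3: sigma = 1.454e+00 S/cm

1.454e+00


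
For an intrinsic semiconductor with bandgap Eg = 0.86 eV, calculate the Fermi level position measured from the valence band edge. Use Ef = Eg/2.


Step 1: For an intrinsic semiconductor, the Fermi level sits at midgap.
Step 2: Ef = Eg / 2 = 0.86 / 2 = 0.43 eV

0.43


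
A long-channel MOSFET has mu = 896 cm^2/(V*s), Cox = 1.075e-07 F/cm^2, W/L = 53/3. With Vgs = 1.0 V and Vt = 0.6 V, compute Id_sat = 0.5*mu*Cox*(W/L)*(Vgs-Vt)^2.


Step 1: Overdrive voltage Vov = Vgs - Vt = 1.0 - 0.6 = 0.4 V
Step 2: W/L = 53/3 = 17.6667
Step 3: Id = 0.5 * 896 * 1.075e-07 * 17.6667 * 0.4^2
Step 4: Id = 1.36e-04 A

1.36e-04


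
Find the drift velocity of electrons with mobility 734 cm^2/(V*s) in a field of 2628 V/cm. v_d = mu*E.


Step 1: v_d = mu * E
Step 2: v_d = 734 * 2628 = 1928952
Step 3: v_d = 1.93e+06 cm/s

1.93e+06


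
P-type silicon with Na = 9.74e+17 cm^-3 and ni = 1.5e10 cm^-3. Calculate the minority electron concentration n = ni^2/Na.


Step 1: Majority hole concentration p ≈ Na = 9.74e+17 cm^-3
Step 2: n = ni^2 / Na = (1.5e10)^2 / 9.74e+17
Step 3: n = 2.31e+02 cm^-3

2.31e+02


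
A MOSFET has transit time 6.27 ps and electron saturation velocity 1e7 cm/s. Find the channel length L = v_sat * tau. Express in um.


Step 1: tau in seconds = 6.27 ps * 1e-12 = 6.2700e-12 s
Step 2: L = v_sat * tau = 1e7 * 6.2700e-12 = 6.2700e-05 cm
Step 3: L in um = 6.2700e-05 * 1e4 = 0.627 um

0.627


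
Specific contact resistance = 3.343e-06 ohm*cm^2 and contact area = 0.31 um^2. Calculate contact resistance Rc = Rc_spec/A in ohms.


Step 1: Convert area to cm^2: 0.31 um^2 = 3.1000e-09 cm^2
Step 2: Rc = Rc_spec / A = 3.343e-06 / 3.1000e-09
Step 3: Rc = 1.08e+03 ohms

1.08e+03


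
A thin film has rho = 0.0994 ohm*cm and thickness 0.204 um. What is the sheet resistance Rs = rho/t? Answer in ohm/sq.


Step 1: Convert thickness to cm: t = 0.204 um = 2.0400e-05 cm
Step 2: Rs = rho / t = 0.0994 / 2.0400e-05
Step 3: Rs = 4872.5 ohm/sq

4872.5


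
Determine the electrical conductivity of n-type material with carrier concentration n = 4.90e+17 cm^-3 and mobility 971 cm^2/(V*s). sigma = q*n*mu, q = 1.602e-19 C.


Step 1: sigma = q * n * mu
Step 2: sigma = 1.602e-19 * 4.90e+17 * 971
Step 3: sigma = 7.622e+01 S/cm

7.622e+01


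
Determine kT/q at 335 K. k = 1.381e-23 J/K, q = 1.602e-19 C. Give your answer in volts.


Step 1: kT = 1.381e-23 * 335 = 4.62635e-21 J
Step 2: Vt = kT/q = 4.62635e-21 / 1.602e-19
Step 3: Vt = 0.02888 V

0.02888


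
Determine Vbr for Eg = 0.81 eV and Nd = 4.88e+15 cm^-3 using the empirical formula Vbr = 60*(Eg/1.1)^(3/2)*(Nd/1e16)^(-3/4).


Step 1: Eg/1.1 = 0.81/1.1 = 0.736364
Step 2: (Eg/1.1)^1.5 = 0.736364^1.5 = 0.631886
Step 3: (Nd/1e16)^(-0.75) = (0.488)^(-0.75) = 1.712715
Step 4: Vbr = 60 * 0.631886 * 1.712715 = 64.9 V

64.9


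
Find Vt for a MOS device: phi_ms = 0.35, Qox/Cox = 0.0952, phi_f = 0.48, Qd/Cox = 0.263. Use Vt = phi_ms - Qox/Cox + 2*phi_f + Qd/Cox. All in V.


Step 1: Vt = phi_ms - Qox/Cox + 2*phi_f + Qd/Cox
Step 2: Vt = 0.35 - 0.0952 + 2*0.48 + 0.263
Step 3: Vt = 0.35 - 0.0952 + 0.96 + 0.263
Step 4: Vt = 1.4778 V

1.4778


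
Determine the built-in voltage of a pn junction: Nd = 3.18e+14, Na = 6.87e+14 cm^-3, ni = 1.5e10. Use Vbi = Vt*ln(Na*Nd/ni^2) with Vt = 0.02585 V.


Step 1: Compute Na*Nd/ni^2 = 6.87e+14 * 3.18e+14 / (1.5e10)^2 = 9.7096e+08
Step 2: ln(9.7096e+08) = 20.6938
Step 3: Vbi = 0.02585 * 20.6938 = 0.535 V

0.535


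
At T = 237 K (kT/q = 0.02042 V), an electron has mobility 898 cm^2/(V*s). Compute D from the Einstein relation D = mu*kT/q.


Step 1: D = mu * (kT/q)
Step 2: D = 898 * 0.02042
Step 3: D = 18.34 cm^2/s

18.34


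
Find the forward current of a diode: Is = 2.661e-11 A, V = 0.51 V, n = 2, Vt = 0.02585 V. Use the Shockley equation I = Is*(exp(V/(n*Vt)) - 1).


Step 1: V/(n*Vt) = 0.51/(2*0.02585) = 9.8646
Step 2: exp(9.8646) = 1.9237e+04
Step 3: I = 2.661e-11 * (1.9237e+04 - 1) = 5.12e-07 A

5.12e-07


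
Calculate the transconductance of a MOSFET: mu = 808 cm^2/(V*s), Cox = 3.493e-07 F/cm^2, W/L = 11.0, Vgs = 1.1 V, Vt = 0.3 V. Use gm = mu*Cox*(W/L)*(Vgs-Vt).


Step 1: Vov = Vgs - Vt = 1.1 - 0.3 = 0.8 V
Step 2: gm = mu * Cox * (W/L) * Vov
Step 3: gm = 808 * 3.493e-07 * 11.0 * 0.8 = 2.48e-03 S

2.48e-03


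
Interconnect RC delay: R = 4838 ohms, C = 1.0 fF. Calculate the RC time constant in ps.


Step 1: tau = R * C
Step 2: tau = 4838 * 1.0 fF = 4838 * 1.0e-15 F
Step 3: tau = 4.838e-12 s = 4.838 ps

4.838


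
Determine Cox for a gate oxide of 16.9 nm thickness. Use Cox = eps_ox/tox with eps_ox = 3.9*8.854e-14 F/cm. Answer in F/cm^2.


Step 1: eps_ox = 3.9 * 8.854e-14 = 3.45306e-13 F/cm
Step 2: tox in cm = 16.9 nm * 1e-7 = 1.6900e-06 cm
Step 3: Cox = 3.45306e-13 / 1.6900e-06 = 2.04e-07 F/cm^2

2.04e-07


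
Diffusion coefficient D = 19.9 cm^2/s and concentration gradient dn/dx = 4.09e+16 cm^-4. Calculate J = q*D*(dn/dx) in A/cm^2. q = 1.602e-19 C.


Step 1: J = q * D * (dn/dx)
Step 2: J = 1.602e-19 * 19.9 * 4.09e+16
Step 3: J = 1.30e-01 A/cm^2

1.30e-01


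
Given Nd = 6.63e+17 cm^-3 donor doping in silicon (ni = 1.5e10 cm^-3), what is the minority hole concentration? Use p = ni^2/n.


Step 1: Since Nd >> ni, n ≈ Nd = 6.63e+17 cm^-3
Step 2: p = ni^2 / n = (1.5e10)^2 / 6.63e+17
Step 3: p = 2.25e20 / 6.63e+17 = 3.39e+02 cm^-3

3.39e+02


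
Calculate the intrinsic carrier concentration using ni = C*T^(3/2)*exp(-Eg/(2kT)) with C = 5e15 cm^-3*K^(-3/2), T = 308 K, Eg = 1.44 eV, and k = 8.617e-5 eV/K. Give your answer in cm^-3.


Step 1: Compute kT = 8.617e-5 * 308 = 0.02654036 eV
Step 2: Exponent = -Eg/(2kT) = -1.44/(2*0.02654036) = -27.12849
Step 3: T^(3/2) = 308^1.5 = 5405.38
Step 4: ni = 5e15 * 5405.38 * exp(-27.12849) = 4.47e+07 cm^-3

4.47e+07


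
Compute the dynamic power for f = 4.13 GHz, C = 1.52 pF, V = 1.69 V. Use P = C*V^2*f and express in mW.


Step 1: V^2 = 1.69^2 = 2.8561 V^2
Step 2: P = C*V^2*f = 1.52e-12 F * 2.8561 * 4.13e9 Hz
Step 3: P = 1.792945336e-02 W
Step 4: P = 17.929 mW

17.929


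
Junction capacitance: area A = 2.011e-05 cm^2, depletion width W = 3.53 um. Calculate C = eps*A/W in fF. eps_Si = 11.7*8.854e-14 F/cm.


Step 1: eps_Si = 11.7 * 8.854e-14 = 1.035918e-12 F/cm
Step 2: W in cm = 3.53 * 1e-4 = 3.53e-04 cm
Step 3: C = 1.035918e-12 * 2.011e-05 / 3.53e-04 = 5.901505e-14 F
Step 4: C = 59.02 fF

59.02


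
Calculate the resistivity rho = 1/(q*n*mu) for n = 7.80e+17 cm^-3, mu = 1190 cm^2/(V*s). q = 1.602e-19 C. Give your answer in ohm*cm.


Step 1: sigma = q * n * mu = 1.602e-19 * 7.80e+17 * 1190 = 1.48698e+02 S/cm
Step 2: rho = 1 / sigma = 1 / 1.48698e+02 = 0.006725 ohm*cm

0.006725


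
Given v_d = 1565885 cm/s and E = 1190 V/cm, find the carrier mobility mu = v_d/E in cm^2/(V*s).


Step 1: mu = v_d / E
Step 2: mu = 1565885 / 1190
Step 3: mu = 1315.87 cm^2/(V*s)

1315.87


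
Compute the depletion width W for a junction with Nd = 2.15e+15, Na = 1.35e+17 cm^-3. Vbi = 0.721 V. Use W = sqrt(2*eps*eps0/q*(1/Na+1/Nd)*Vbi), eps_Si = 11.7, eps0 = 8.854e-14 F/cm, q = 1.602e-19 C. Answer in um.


Step 1: 1/Na + 1/Nd = 1/1.35e+17 + 1/2.15e+15 = 4.72524e-16
Step 2: 2*eps*eps0/q = 2*11.7*8.854e-14/1.602e-19 = 1.293281e+07
Step 3: W^2 = 1.293281e+07 * 4.72524e-16 * 0.721 = 4.40608e-09
Step 4: W = sqrt(4.40608e-09) = 6.638e-05 cm = 0.6638 um

0.6638


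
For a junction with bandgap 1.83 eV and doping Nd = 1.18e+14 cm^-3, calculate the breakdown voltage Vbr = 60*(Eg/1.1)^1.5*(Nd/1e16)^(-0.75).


Step 1: Eg/1.1 = 1.83/1.1 = 1.663636
Step 2: (Eg/1.1)^1.5 = 1.663636^1.5 = 2.145791
Step 3: (Nd/1e16)^(-0.75) = (0.0118)^(-0.75) = 27.931129
Step 4: Vbr = 60 * 2.145791 * 27.931129 = 3596.1 V

3596.1


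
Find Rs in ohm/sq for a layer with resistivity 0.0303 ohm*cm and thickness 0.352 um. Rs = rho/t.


Step 1: Convert thickness to cm: t = 0.352 um = 3.5200e-05 cm
Step 2: Rs = rho / t = 0.0303 / 3.5200e-05
Step 3: Rs = 860.8 ohm/sq

860.8


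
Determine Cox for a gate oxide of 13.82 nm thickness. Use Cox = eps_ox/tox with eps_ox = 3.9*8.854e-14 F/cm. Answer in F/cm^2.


Step 1: eps_ox = 3.9 * 8.854e-14 = 3.45306e-13 F/cm
Step 2: tox in cm = 13.82 nm * 1e-7 = 1.3820e-06 cm
Step 3: Cox = 3.45306e-13 / 1.3820e-06 = 2.50e-07 F/cm^2

2.50e-07


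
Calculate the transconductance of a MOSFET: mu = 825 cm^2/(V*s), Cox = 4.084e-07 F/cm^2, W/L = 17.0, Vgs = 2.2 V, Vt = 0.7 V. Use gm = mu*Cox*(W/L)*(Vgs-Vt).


Step 1: Vov = Vgs - Vt = 2.2 - 0.7 = 1.5 V
Step 2: gm = mu * Cox * (W/L) * Vov
Step 3: gm = 825 * 4.084e-07 * 17.0 * 1.5 = 8.59e-03 S

8.59e-03


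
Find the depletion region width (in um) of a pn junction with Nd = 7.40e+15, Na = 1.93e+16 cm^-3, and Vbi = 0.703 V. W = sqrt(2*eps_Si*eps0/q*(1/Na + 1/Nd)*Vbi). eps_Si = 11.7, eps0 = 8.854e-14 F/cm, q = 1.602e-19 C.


Step 1: 1/Na + 1/Nd = 1/1.93e+16 + 1/7.40e+15 = 1.86949e-16
Step 2: 2*eps*eps0/q = 2*11.7*8.854e-14/1.602e-19 = 1.293281e+07
Step 3: W^2 = 1.293281e+07 * 1.86949e-16 * 0.703 = 1.69970e-09
Step 4: W = sqrt(1.69970e-09) = 4.123e-05 cm = 0.4123 um

0.4123
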